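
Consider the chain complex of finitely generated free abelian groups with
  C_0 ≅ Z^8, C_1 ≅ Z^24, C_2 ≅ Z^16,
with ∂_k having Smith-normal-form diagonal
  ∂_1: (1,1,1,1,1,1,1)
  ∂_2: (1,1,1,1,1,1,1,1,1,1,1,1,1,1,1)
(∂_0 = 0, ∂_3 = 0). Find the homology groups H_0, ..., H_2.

H_0 ≅ Z,  H_1 ≅ Z^2,  H_2 ≅ Z.

H_0: b_0 = 8 − 0 − 7 = 1; torsion from ∂_1 factors > 1: none. So H_0 ≅ Z.
H_1: b_1 = 24 − 7 − 15 = 2; torsion from ∂_2 factors > 1: none. So H_1 ≅ Z^2.
H_2: b_2 = 16 − 15 − 0 = 1; torsion from ∂_3 factors > 1: none. So H_2 ≅ Z.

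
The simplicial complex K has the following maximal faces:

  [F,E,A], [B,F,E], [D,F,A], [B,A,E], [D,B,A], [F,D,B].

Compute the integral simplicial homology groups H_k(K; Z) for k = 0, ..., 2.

K has 5 vertices, 9 edges, 6 triangles.
rank ∂_0 = 0, rank ∂_1 = 4 ⇒ b_0 = 5 − 0 − 4 = 1; all invariant factors of ∂_1 are 1 so no torsion. So H_0 = Z.
rank ∂_1 = 4, rank ∂_2 = 5 ⇒ b_1 = 9 − 4 − 5 = 0; all invariant factors of ∂_2 are 1 so no torsion. So H_1 = 0.
rank ∂_2 = 5, rank ∂_3 = 0 ⇒ b_2 = 6 − 5 − 0 = 1. So H_2 = Z.

H_0 ≅ Z,  H_1 = 0,  H_2 ≅ Z.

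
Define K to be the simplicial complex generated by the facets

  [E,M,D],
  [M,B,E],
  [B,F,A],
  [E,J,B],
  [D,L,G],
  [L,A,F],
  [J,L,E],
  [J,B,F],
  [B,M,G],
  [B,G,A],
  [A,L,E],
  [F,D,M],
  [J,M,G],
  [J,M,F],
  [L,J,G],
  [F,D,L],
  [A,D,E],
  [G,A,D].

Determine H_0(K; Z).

We work with the vertex ordering A < B < D < E < F < G < J < L < M. The simplices of K, each written with vertices in increasing order, are:

  0-simplices (9): A, B, D, E, F, G, J, L, M
  1-simplices (27): AB, AD, AE, AF, AG, AL, BE, BF, BG, BJ, BM, DE, DF, DG, DL, DM, EJ, EL, EM, FJ, FL, FM, GJ, GL, GM, JL, JM
  2-simplices (18): ABF, ABG, ADE, ADG, AEL, AFL, BEJ, BEM, BFJ, BGM, DEM, DFL, DFM, DGL, EJL, FJM, GJL, GJM

Hence C_0 ≅ Z^9, C_1 ≅ Z^27, C_2 ≅ Z^18.

The boundary map ∂_1: C_1 → C_0 is given by ∂[p,q] = [q] − [p]. For instance
  ∂EJ = J − E.
The 9×27 boundary matrix has rank 8 and Smith normal form diag(1,1,1,1,1,1,1,1).

Boundary ∂_2: C_2 → C_1 acts by ∂[p,q,r] = [q,r] − [p,r] + [p,q]. For instance
  ∂EJL = JL − EL + EJ,
  ∂AEL = EL − AL + AE.
This gives a 27×18 integer matrix of rank 18; reducing to Smith normal form yields diagonal entries (1,1,1,1,1,1,1,1,1,1,1,1,1,1,1,1,1,2).

From H_k ≅ ker(∂_k) / im(∂_{k+1}) we obtain:

  H_0: rank C_0 − rank ∂_1 = 9 − 8 = 1, and the invariant factors of ∂_1 are all 1, so H_0 = Z.

H_0 ≅ Z.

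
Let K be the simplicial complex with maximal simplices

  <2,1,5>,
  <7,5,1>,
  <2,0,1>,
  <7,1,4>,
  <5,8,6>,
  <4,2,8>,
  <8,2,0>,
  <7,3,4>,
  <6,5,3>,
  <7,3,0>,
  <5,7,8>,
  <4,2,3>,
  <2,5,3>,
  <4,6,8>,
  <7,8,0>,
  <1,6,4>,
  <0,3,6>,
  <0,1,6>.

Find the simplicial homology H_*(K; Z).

H_0 = Z,  H_1 = Z^2,  H_2 = Z.

Take the total order 0 < 1 < 2 < 3 < 4 < 5 < 6 < 7 < 8 on the vertex set. Then K (dimension 2) consists of the simplices:

  0-simplices (9): [0], [1], [2], [3], [4], [5], [6], [7], [8]
  1-simplices (27): (27 of them)
  2-simplices (18): [0,1,2], [0,1,6], [0,2,8], [0,3,6], [0,3,7], [0,7,8], [1,2,5], [1,4,6], [1,4,7], [1,5,7], [2,3,4], [2,3,5], [2,4,8], [3,4,7], [3,5,6], [4,6,8], [5,6,8], [5,7,8]

giving chain groups C_0 ≅ Z^9, C_1 ≅ Z^27, C_2 ≅ Z^18.

∂_1: C_1 → C_0 is given by ∂[p,q] = [q] − [p].
The 9×27 boundary matrix has rank 8 and Smith normal form diag(1,1,1,1,1,1,1,1).

Boundary ∂_2: C_2 → C_1 acts by ∂[p,q,r] = [q,r] − [p,r] + [p,q]. For instance
  ∂[1,4,7] = [4,7] − [1,7] + [1,4],
  ∂[2,3,4] = [3,4] − [2,4] + [2,3].
The resulting 27×18 matrix has rank 17, and its Smith normal form has invariant factors (1,1,1,1,1,1,1,1,1,1,1,1,1,1,1,1,1).

Reading off H_k = ker ∂_k / im ∂_{k+1}:

  H_0: rank C_0 − rank ∂_1 = 9 − 8 = 1, and the invariant factors of ∂_1 are all 1, so H_0 = Z.
  H_1: rank ker ∂_1 − rank ∂_2 = (27 − 8) − 17 = 2, and the invariant factors of ∂_2 are all 1, so H_1 = Z^2.
  H_2: rank ker ∂_2 − rank ∂_3 = (18 − 17) − 0 = 1, and there is no ∂_3, so H_2 = Z.

As a check, the Euler characteristic is 9 − 27 + 18 = 0, which agrees with 1 − 2 + 1 = 0.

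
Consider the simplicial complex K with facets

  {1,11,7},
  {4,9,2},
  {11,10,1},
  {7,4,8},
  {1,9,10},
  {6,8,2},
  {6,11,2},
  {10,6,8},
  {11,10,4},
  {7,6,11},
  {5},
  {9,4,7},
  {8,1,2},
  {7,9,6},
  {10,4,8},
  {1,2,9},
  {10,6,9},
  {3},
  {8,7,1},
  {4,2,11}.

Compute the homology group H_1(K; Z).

H_1 = Z^2.

Order the vertices as 1 < 2 < 3 < 4 < 5 < 6 < 7 < 8 < 9 < 10 < 11. Listing each simplex with vertices in this order, K has dimension 2 with simplices:

  0-simplices (11): [1], [2], [3], [4], [5], [6], [7], [8], [9], [10], [11]
  1-simplices (27): (27 of them)
  2-simplices (18): (18 of them)

Hence C_0 ≅ Z^11, C_1 ≅ Z^27, C_2 ≅ Z^18.

The boundary map ∂_1: C_1 → C_0 sends each edge [p,q] (with p < q) to q − p. For instance
  ∂[6,11] = [11] − [6].
The resulting 11×27 matrix has rank 8, and its Smith normal form has invariant factors (1,1,1,1,1,1,1,1).

∂_2: C_2 → C_1 maps a triangle to the signed sum of its edges. For instance
  ∂[6,8,10] = [8,10] − [6,10] + [6,8],
  ∂[1,10,11] = [10,11] − [1,11] + [1,10].
The resulting 27×18 matrix has rank 17, and its Smith normal form has invariant factors (1,1,1,1,1,1,1,1,1,1,1,1,1,1,1,1,1).

Reading off H_k = ker ∂_k / im ∂_{k+1}:

  H_1: rank ker ∂_1 − rank ∂_2 = (27 − 8) − 17 = 2, and the invariant factors of ∂_2 are all 1, so H_1 ≅ Z^2.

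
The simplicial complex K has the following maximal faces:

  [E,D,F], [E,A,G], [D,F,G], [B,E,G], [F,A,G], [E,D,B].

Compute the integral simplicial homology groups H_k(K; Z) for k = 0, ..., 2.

H_0 = Z,  H_1 = Z,  H_2 = 0.

We work with the vertex ordering A < B < D < E < F < G. The simplices of K, each written with vertices in increasing order, are:

  0-simplices (6): A, B, D, E, F, G
  1-simplices (12): AE, AF, AG, BD, BE, BG, DE, DF, DG, EF, EG, FG
  2-simplices (6): AEG, AFG, BDE, BEG, DEF, DFG

so the chain groups are C_0 ≅ Z^6, C_1 ≅ Z^12, C_2 ≅ Z^6.

The boundary map ∂_1: C_1 → C_0 sends each edge [p,q] (with p < q) to q − p. For instance
  ∂EG = G − E.
This gives a 6×12 integer matrix of rank 5; reducing to Smith normal form yields diagonal entries (1,1,1,1,1).

Boundary ∂_2: C_2 → C_1 maps a triangle to the signed sum of its edges. For instance
  ∂DFG = FG − DG + DF,
  ∂DEF = EF − DF + DE.
The resulting 12×6 matrix has rank 6, and its Smith normal form has invariant factors (1,1,1,1,1,1).

From H_k ≅ ker(∂_k) / im(∂_{k+1}) we obtain:

  H_0: rank C_0 − rank ∂_1 = 6 − 5 = 1, and the invariant factors of ∂_1 are all 1, so H_0 ≅ Z.
  H_1: rank ker ∂_1 − rank ∂_2 = (12 − 5) − 6 = 1, and the invariant factors of ∂_2 are all 1, so H_1 ≅ Z.
  H_2: rank ker ∂_2 − rank ∂_3 = (6 − 6) − 0 = 0, and there is no ∂_3, so H_2 ≅ 0.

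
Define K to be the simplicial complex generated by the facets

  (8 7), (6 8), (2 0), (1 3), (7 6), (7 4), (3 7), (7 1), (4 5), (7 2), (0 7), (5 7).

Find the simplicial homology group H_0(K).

H_0 ≅ Z.

Take the total order 0 < 1 < 2 < 3 < 4 < 5 < 6 < 7 < 8 on the vertex set. Then K (dimension 1) consists of the simplices:

  0-simplices (9): [0], [1], [2], [3], [4], [5], [6], [7], [8]
  1-simplices (12): [0,2], [0,7], [1,3], [1,7], [2,7], [3,7], [4,5], [4,7], [5,7], [6,7], [6,8], [7,8]

so the chain groups are C_0 ≅ Z^9, C_1 ≅ Z^12.

The boundary map ∂_1: C_1 → C_0 maps an edge to its endpoints' difference, ∂[p,q] = q − p. For instance
  ∂[4,7] = [7] − [4].
This gives a 9×12 integer matrix of rank 8; reducing to Smith normal form yields diagonal entries (1,1,1,1,1,1,1,1).

Now H_k = ker ∂_k / im ∂_{k+1}, so:

  H_0: rank C_0 − rank ∂_1 = 9 − 8 = 1, and the invariant factors of ∂_1 are all 1, so H_0 = Z.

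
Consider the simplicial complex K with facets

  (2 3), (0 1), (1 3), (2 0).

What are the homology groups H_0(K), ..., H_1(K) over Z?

Take the total order 0 < 1 < 2 < 3 on the vertex set. Then K (dimension 1) consists of the simplices:

  0-simplices (4): [0], [1], [2], [3]
  1-simplices (4): [0,1], [0,2], [1,3], [2,3]

so the chain groups are C_0 ≅ Z^4, C_1 ≅ Z^4.

Boundary ∂_1: C_1 → C_0 sends each edge [p,q] (with p < q) to q − p.
As a 4×4 matrix over Z this has rank 3, with invariant factors (1,1,1).

Now H_k = ker ∂_k / im ∂_{k+1}, so:

  H_0: rank C_0 − rank ∂_1 = 4 − 3 = 1, and the invariant factors of ∂_1 are all 1, so H_0 = Z.
  H_1: rank ker ∂_1 − rank ∂_2 = (4 − 3) − 0 = 1, and there is no ∂_2, so H_1 = Z.

(K is a triangulation of the circle S^1.)

H_0 = Z,  H_1 = Z.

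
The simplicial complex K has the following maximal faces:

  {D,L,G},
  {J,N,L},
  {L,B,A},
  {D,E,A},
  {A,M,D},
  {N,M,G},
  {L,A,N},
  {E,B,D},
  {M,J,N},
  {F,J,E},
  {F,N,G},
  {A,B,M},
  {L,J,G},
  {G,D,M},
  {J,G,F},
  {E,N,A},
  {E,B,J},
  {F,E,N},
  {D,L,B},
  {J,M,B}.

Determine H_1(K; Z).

H_1 ≅ Z ⊕ Z_2.

Order the vertices as A < B < D < E < F < G < J < L < M < N. Listing each simplex with vertices in this order, K has dimension 2 with simplices:

  0-simplices (10): A, B, D, E, F, G, J, L, M, N
  1-simplices (30): AB, AD, AE, AL, AM, AN, BD, BE, BJ, BL, BM, DE, DG, DL, DM, EF, EJ, EN, FG, FJ, FN, GJ, GL, GM, GN, JL, JM, JN, LN, MN
  2-simplices (20): ABL, ABM, ADE, ADM, AEN, ALN, BDE, BDL, BEJ, BJM, DGL, DGM, EFJ, EFN, FGJ, FGN, GJL, GMN, JLN, JMN

Hence C_0 ≅ Z^10, C_1 ≅ Z^30, C_2 ≅ Z^20.

∂_1: C_1 → C_0 maps an edge to its endpoints' difference, ∂[p,q] = q − p. For instance
  ∂AN = N − A.
The resulting 10×30 matrix has rank 9, and its Smith normal form has invariant factors (1,1,1,1,1,1,1,1,1).

∂_2: C_2 → C_1 sends each 2-simplex [p,q,r] to [q,r] − [p,r] + [p,q]. For instance
  ∂ADE = DE − AE + AD,
  ∂ABL = BL − AL + AB.
As a 30×20 matrix over Z this has rank 20, with invariant factors (1,1,1,1,1,1,1,1,1,1,1,1,1,1,1,1,1,1,1,2).

Reading off H_k = ker ∂_k / im ∂_{k+1}:

  H_1: rank ker ∂_1 − rank ∂_2 = (30 − 9) − 20 = 1, and ∂_2 has invariant factor 2 > 1, so H_1 ≅ Z ⊕ Z_2.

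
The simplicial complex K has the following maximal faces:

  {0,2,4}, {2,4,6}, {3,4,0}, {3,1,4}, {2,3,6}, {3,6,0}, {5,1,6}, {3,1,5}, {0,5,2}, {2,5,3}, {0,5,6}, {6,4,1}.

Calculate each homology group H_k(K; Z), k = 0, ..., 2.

H_0 ≅ Z,  H_1 ≅ Z/2,  H_2 = 0.

K has 7 vertices, 18 edges, 12 triangles.
rank ∂_0 = 0, rank ∂_1 = 6 ⇒ b_0 = 7 − 0 − 6 = 1; all invariant factors of ∂_1 are 1 so no torsion. So H_0 ≅ Z.
rank ∂_1 = 6, rank ∂_2 = 12 ⇒ b_1 = 18 − 6 − 12 = 0; ∂_2 has invariant factor(s) [2] giving torsion. So H_1 ≅ Z/2.
rank ∂_2 = 12, rank ∂_3 = 0 ⇒ b_2 = 12 − 12 − 0 = 0. So H_2 ≅ 0.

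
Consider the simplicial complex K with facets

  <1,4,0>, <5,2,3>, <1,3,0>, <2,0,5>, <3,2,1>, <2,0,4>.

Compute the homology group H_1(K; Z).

H_1 = Z.

Order the vertices as 0 < 1 < 2 < 3 < 4 < 5. Listing each simplex with vertices in this order, K has dimension 2 with simplices:

  0-simplices (6): [0], [1], [2], [3], [4], [5]
  1-simplices (12): [0,1], [0,2], [0,3], [0,4], [0,5], [1,2], [1,3], [1,4], [2,3], [2,4], [2,5], [3,5]
  2-simplices (6): [0,1,3], [0,1,4], [0,2,4], [0,2,5], [1,2,3], [2,3,5]

Hence C_0 ≅ Z^6, C_1 ≅ Z^12, C_2 ≅ Z^6.

The boundary map ∂_1: C_1 → C_0 sends each edge [p,q] (with p < q) to q − p.
The 6×12 boundary matrix has rank 5 and Smith normal form diag(1,1,1,1,1).

The boundary map ∂_2: C_2 → C_1 sends each 2-simplex [p,q,r] to [q,r] − [p,r] + [p,q]. For instance
  ∂[0,2,4] = [2,4] − [0,4] + [0,2],
  ∂[2,3,5] = [3,5] − [2,5] + [2,3].
The resulting 12×6 matrix has rank 6, and its Smith normal form has invariant factors (1,1,1,1,1,1).

Computing H_k = (kernel of ∂_k) / (image of ∂_{k+1}):

  H_1: rank ker ∂_1 − rank ∂_2 = (12 − 5) − 6 = 1, and the invariant factors of ∂_2 are all 1, so H_1 ≅ Z.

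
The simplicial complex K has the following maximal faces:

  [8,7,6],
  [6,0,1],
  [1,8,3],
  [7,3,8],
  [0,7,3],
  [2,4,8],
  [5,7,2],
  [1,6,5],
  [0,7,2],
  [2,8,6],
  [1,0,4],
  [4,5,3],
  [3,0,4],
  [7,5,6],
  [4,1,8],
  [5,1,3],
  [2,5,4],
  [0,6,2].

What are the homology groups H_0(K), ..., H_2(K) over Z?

H_0 = Z,  H_1 = Z ⊕ Z/2,  H_2 = 0.

Order the vertices as 0 < 1 < 2 < 3 < 4 < 5 < 6 < 7 < 8. Listing each simplex with vertices in this order, K has dimension 2 with simplices:

  0-simplices (9): [0], [1], [2], [3], [4], [5], [6], [7], [8]
  1-simplices (27): (27 of them)
  2-simplices (18): [0,1,4], [0,1,6], [0,2,6], [0,2,7], [0,3,4], [0,3,7], [1,3,5], [1,3,8], [1,4,8], [1,5,6], [2,4,5], [2,4,8], [2,5,7], [2,6,8], [3,4,5], [3,7,8], [5,6,7], [6,7,8]

Hence C_0 ≅ Z^9, C_1 ≅ Z^27, C_2 ≅ Z^18.

The boundary map ∂_1: C_1 → C_0 sends each edge [p,q] (with p < q) to q − p.
The 9×27 boundary matrix has rank 8 and Smith normal form diag(1,1,1,1,1,1,1,1).

∂_2: C_2 → C_1 maps a triangle to the signed sum of its edges. For instance
  ∂[2,5,7] = [5,7] − [2,7] + [2,5],
  ∂[2,4,5] = [4,5] − [2,5] + [2,4].
The resulting 27×18 matrix has rank 18, and its Smith normal form has invariant factors (1,1,1,1,1,1,1,1,1,1,1,1,1,1,1,1,1,2).

Reading off H_k = ker ∂_k / im ∂_{k+1}:

  H_0: rank C_0 − rank ∂_1 = 9 − 8 = 1, and the invariant factors of ∂_1 are all 1, so H_0 = Z.
  H_1: rank ker ∂_1 − rank ∂_2 = (27 − 8) − 18 = 1, and ∂_2 has invariant factor 2 > 1, so H_1 = Z ⊕ Z/2.
  H_2: rank ker ∂_2 − rank ∂_3 = (18 − 18) − 0 = 0, and there is no ∂_3, so H_2 = 0.

As a check, the Euler characteristic is 9 − 27 + 18 = 0, which agrees with 1 − 1 + 0 = 0.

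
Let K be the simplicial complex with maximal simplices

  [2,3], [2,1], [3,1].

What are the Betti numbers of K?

b_0 = 1, b_1 = 1.

Take the total order 1 < 2 < 3 on the vertex set. Then K (dimension 1) consists of the simplices:

  0-simplices (3): [1], [2], [3]
  1-simplices (3): [1,2], [1,3], [2,3]

Hence C_0 ≅ Z^3, C_1 ≅ Z^3.

Boundary ∂_1: C_1 → C_0 maps an edge to its endpoints' difference, ∂[p,q] = q − p.
This gives a 3×3 integer matrix of rank 2; reducing to Smith normal form yields diagonal entries (1,1).

Computing H_k = (kernel of ∂_k) / (image of ∂_{k+1}):

  H_0: rank C_0 − rank ∂_1 = 3 − 2 = 1, and the invariant factors of ∂_1 are all 1, so H_0 ≅ Z.
  H_1: rank ker ∂_1 − rank ∂_2 = (3 − 2) − 0 = 1, and there is no ∂_2, so H_1 ≅ Z.

(K is a triangulation of the circle S^1.)

Hence the Betti numbers are b_0 = 1, b_1 = 1.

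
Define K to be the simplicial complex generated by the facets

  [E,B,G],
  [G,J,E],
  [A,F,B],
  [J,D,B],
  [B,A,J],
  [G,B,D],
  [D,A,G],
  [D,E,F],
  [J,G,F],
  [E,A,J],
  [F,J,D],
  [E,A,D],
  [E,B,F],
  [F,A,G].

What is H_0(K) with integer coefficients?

K has 7 vertices, 21 edges, 14 triangles.
rank ∂_0 = 0, rank ∂_1 = 6 ⇒ b_0 = 7 − 0 − 6 = 1; all invariant factors of ∂_1 are 1 so no torsion. So H_0 = Z.

H_0 = Z.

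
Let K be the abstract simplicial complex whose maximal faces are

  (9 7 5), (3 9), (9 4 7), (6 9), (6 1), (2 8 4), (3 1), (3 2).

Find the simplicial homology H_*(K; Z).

K has 9 vertices, 13 edges, 3 triangles.
rank ∂_0 = 0, rank ∂_1 = 8 ⇒ b_0 = 9 − 0 − 8 = 1; all invariant factors of ∂_1 are 1 so no torsion. So H_0 = Z.
rank ∂_1 = 8, rank ∂_2 = 3 ⇒ b_1 = 13 − 8 − 3 = 2; all invariant factors of ∂_2 are 1 so no torsion. So H_1 = Z^2.
rank ∂_2 = 3, rank ∂_3 = 0 ⇒ b_2 = 3 − 3 − 0 = 0. So H_2 = 0.

H_0 ≅ Z,  H_1 ≅ Z^2,  H_2 = 0.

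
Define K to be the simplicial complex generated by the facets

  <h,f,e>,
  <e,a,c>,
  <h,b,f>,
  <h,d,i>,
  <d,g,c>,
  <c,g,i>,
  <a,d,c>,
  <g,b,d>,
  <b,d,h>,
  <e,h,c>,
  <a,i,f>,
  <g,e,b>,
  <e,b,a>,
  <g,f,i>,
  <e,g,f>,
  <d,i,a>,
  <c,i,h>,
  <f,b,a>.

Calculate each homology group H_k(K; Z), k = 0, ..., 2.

Fix the vertex order a < b < c < d < e < f < g < h < i and write every simplex with vertices in increasing order. Then dim K = 2 and the simplices of K are:

  0-simplices (9): a, b, c, d, e, f, g, h, i
  1-simplices (27): ab, ac, ad, ae, af, ai, bd, be, bf, bg, bh, cd, ce, cg, ch, ci, dg, dh, di, ef, eg, eh, fg, fh, fi, gi, hi
  2-simplices (18): abe, abf, acd, ace, adi, afi, bdg, bdh, beg, bfh, cdg, ceh, cgi, chi, dhi, efg, efh, fgi

Hence C_0 ≅ Z^9, C_1 ≅ Z^27, C_2 ≅ Z^18.

The boundary map ∂_1: C_1 → C_0 is given by ∂[p,q] = [q] − [p]. For instance
  ∂cd = d − c.
As a 9×27 matrix over Z this has rank 8, with invariant factors (1,1,1,1,1,1,1,1).

∂_2: C_2 → C_1 maps a triangle to the signed sum of its edges. For instance
  ∂chi = hi − ci + ch,
  ∂ace = ce − ae + ac.
As a 27×18 matrix over Z this has rank 18, with invariant factors (1,1,1,1,1,1,1,1,1,1,1,1,1,1,1,1,1,2).

Now H_k = ker ∂_k / im ∂_{k+1}, so:

  H_0: rank C_0 − rank ∂_1 = 9 − 8 = 1, and the invariant factors of ∂_1 are all 1, so H_0 = Z.
  H_1: rank ker ∂_1 − rank ∂_2 = (27 − 8) − 18 = 1, and ∂_2 has invariant factor 2 > 1, so H_1 = Z ⊕ Z/2.
  H_2: rank ker ∂_2 − rank ∂_3 = (18 − 18) − 0 = 0, and there is no ∂_3, so H_2 = 0.

H_0 ≅ Z,  H_1 ≅ Z ⊕ Z/2,  H_2 = 0.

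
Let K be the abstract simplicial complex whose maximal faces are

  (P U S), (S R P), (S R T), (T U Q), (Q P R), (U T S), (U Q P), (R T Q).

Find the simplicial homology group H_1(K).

H_1 ≅ 0.

K has 6 vertices, 12 edges, 8 triangles.
rank ∂_1 = 5, rank ∂_2 = 7 ⇒ b_1 = 12 − 5 − 7 = 0; all invariant factors of ∂_2 are 1 so no torsion. So H_1 = 0.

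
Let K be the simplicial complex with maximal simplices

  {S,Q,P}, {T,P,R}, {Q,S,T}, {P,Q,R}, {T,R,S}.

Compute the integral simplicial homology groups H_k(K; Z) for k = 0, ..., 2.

K has 5 vertices, 10 edges, 5 triangles.
rank ∂_0 = 0, rank ∂_1 = 4 ⇒ b_0 = 5 − 0 − 4 = 1; all invariant factors of ∂_1 are 1 so no torsion. So H_0 ≅ Z.
rank ∂_1 = 4, rank ∂_2 = 5 ⇒ b_1 = 10 − 4 − 5 = 1; all invariant factors of ∂_2 are 1 so no torsion. So H_1 ≅ Z.
rank ∂_2 = 5, rank ∂_3 = 0 ⇒ b_2 = 5 − 5 − 0 = 0. So H_2 ≅ 0.

H_0 ≅ Z,  H_1 ≅ Z,  H_2 = 0.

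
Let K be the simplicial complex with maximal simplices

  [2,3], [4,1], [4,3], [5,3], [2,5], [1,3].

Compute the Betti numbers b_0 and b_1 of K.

b_0 = 1, b_1 = 2.

We work with the vertex ordering 1 < 2 < 3 < 4 < 5. The simplices of K, each written with vertices in increasing order, are:

  0-simplices (5): [1], [2], [3], [4], [5]
  1-simplices (6): [1,3], [1,4], [2,3], [2,5], [3,4], [3,5]

so the chain groups are C_0 ≅ Z^5, C_1 ≅ Z^6.

Boundary ∂_1: C_1 → C_0 is given by ∂[p,q] = [q] − [p]. For instance
  ∂[2,3] = [3] − [2].
The 5×6 boundary matrix has rank 4 and Smith normal form diag(1,1,1,1).

Computing H_k = (kernel of ∂_k) / (image of ∂_{k+1}):

  H_0: rank C_0 − rank ∂_1 = 5 − 4 = 1, and the invariant factors of ∂_1 are all 1, so H_0 ≅ Z.
  H_1: rank ker ∂_1 − rank ∂_2 = (6 − 4) − 0 = 2, and there is no ∂_2, so H_1 ≅ Z^2.

Hence the Betti numbers are b_0 = 1, b_1 = 2.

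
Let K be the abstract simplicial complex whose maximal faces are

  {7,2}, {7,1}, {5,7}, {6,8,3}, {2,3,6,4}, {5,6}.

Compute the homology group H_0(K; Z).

We work with the vertex ordering 1 < 2 < 3 < 4 < 5 < 6 < 7 < 8. The simplices of K, each written with vertices in increasing order, are:

  0-simplices (8): [1], [2], [3], [4], [5], [6], [7], [8]
  1-simplices (12): [1,7], [2,3], [2,4], [2,6], [2,7], [3,4], [3,6], [3,8], [4,6], [5,6], [5,7], [6,8]
  2-simplices (5): [2,3,4], [2,3,6], [2,4,6], [3,4,6], [3,6,8]
  3-simplices (1): [2,3,4,6]

so the chain groups are C_0 ≅ Z^8, C_1 ≅ Z^12, C_2 ≅ Z^5, C_3 ≅ Z^1.

Boundary ∂_1: C_1 → C_0 is given by ∂[p,q] = [q] − [p]. For instance
  ∂[1,7] = [7] − [1].
As a 8×12 matrix over Z this has rank 7, with invariant factors (1,1,1,1,1,1,1).

∂_2: C_2 → C_1 acts by ∂[p,q,r] = [q,r] − [p,r] + [p,q]. For instance
  ∂[2,3,6] = [3,6] − [2,6] + [2,3],
  ∂[2,3,4] = [3,4] − [2,4] + [2,3].
The resulting 12×5 matrix has rank 4, and its Smith normal form has invariant factors (1,1,1,1).

Boundary ∂_3: C_3 → C_2 sends each 3-simplex σ to the alternating sum Σ_i (−1)^i (σ with its i-th vertex removed). For instance
  ∂[2,3,4,6] = [3,4,6] − [2,4,6] + [2,3,6] − [2,3,4].
This gives a 5×1 integer matrix of rank 1; reducing to Smith normal form yields diagonal entries (1).

Now H_k = ker ∂_k / im ∂_{k+1}, so:

  H_0: rank C_0 − rank ∂_1 = 8 − 7 = 1, and the invariant factors of ∂_1 are all 1, so H_0 ≅ Z.

H_0 ≅ Z.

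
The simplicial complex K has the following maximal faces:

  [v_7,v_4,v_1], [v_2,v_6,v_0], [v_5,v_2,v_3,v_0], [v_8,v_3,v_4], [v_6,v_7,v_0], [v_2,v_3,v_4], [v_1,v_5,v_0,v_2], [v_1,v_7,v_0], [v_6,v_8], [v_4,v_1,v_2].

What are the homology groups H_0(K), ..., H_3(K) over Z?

H_0 ≅ Z,  H_1 ≅ Z,  H_2 = 0,  H_3 = 0.

Take the total order v_0 < v_1 < v_2 < v_3 < v_4 < v_5 < v_6 < v_7 < v_8 on the vertex set. Then K (dimension 3) consists of the simplices:

  0-simplices (9): [v_0], [v_1], [v_2], [v_3], [v_4], [v_5], [v_6], [v_7], [v_8]
  1-simplices (21): (21 of them)
  2-simplices (14): (14 of them)
  3-simplices (2): [v_0,v_1,v_2,v_5], [v_0,v_2,v_3,v_5]

giving chain groups C_0 ≅ Z^9, C_1 ≅ Z^21, C_2 ≅ Z^14, C_3 ≅ Z^2.

The boundary map ∂_1: C_1 → C_0 is given by ∂[p,q] = [q] − [p]. For instance
  ∂[v_1,v_4] = [v_4] − [v_1].
This gives a 9×21 integer matrix of rank 8; reducing to Smith normal form yields diagonal entries (1,1,1,1,1,1,1,1).

∂_2: C_2 → C_1 maps a triangle to the signed sum of its edges. For instance
  ∂[v_1,v_2,v_4] = [v_2,v_4] − [v_1,v_4] + [v_1,v_2],
  ∂[v_0,v_3,v_5] = [v_3,v_5] − [v_0,v_5] + [v_0,v_3].
The resulting 21×14 matrix has rank 12, and its Smith normal form has invariant factors (1,1,1,1,1,1,1,1,1,1,1,1).

∂_3: C_3 → C_2 sends each 3-simplex σ to the alternating sum Σ_i (−1)^i (σ with its i-th vertex removed). For instance
  ∂[v_0,v_1,v_2,v_5] = [v_1,v_2,v_5] − [v_0,v_2,v_5] + [v_0,v_1,v_5] − [v_0,v_1,v_2],
  ∂[v_0,v_2,v_3,v_5] = [v_2,v_3,v_5] − [v_0,v_3,v_5] + [v_0,v_2,v_5] − [v_0,v_2,v_3].
The 14×2 boundary matrix has rank 2 and Smith normal form diag(1,1).

Computing H_k = (kernel of ∂_k) / (image of ∂_{k+1}):

  H_0: rank C_0 − rank ∂_1 = 9 − 8 = 1, and the invariant factors of ∂_1 are all 1, so H_0 = Z.
  H_1: rank ker ∂_1 − rank ∂_2 = (21 − 8) − 12 = 1, and the invariant factors of ∂_2 are all 1, so H_1 = Z.
  H_2: rank ker ∂_2 − rank ∂_3 = (14 − 12) − 2 = 0, and the invariant factors of ∂_3 are all 1, so H_2 = 0.
  H_3: rank ker ∂_3 − rank ∂_4 = (2 − 2) − 0 = 0, and there is no ∂_4, so H_3 = 0.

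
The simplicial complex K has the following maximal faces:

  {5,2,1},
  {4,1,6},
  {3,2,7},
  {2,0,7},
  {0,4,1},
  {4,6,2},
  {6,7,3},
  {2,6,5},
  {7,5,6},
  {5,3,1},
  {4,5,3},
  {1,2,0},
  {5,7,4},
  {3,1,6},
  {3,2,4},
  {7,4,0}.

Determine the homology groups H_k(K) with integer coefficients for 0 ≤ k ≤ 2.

Take the total order 0 < 1 < 2 < 3 < 4 < 5 < 6 < 7 on the vertex set. Then K (dimension 2) consists of the simplices:

  0-simplices (8): [0], [1], [2], [3], [4], [5], [6], [7]
  1-simplices (24): (24 of them)
  2-simplices (16): [0,1,2], [0,1,4], [0,2,7], [0,4,7], [1,2,5], [1,3,5], [1,3,6], [1,4,6], [2,3,4], [2,3,7], [2,4,6], [2,5,6], [3,4,5], [3,6,7], [4,5,7], [5,6,7]

giving chain groups C_0 ≅ Z^8, C_1 ≅ Z^24, C_2 ≅ Z^16.

The boundary map ∂_1: C_1 → C_0 maps an edge to its endpoints' difference, ∂[p,q] = q − p.
As a 8×24 matrix over Z this has rank 7, with invariant factors (1,1,1,1,1,1,1).

∂_2: C_2 → C_1 maps a triangle to the signed sum of its edges. For instance
  ∂[2,4,6] = [4,6] − [2,6] + [2,4],
  ∂[2,5,6] = [5,6] − [2,6] + [2,5].
The 24×16 boundary matrix has rank 15 and Smith normal form diag(1,1,1,1,1,1,1,1,1,1,1,1,1,1,1).

Computing H_k = (kernel of ∂_k) / (image of ∂_{k+1}):

  H_0: rank C_0 − rank ∂_1 = 8 − 7 = 1, and the invariant factors of ∂_1 are all 1, so H_0 = Z.
  H_1: rank ker ∂_1 − rank ∂_2 = (24 − 7) − 15 = 2, and the invariant factors of ∂_2 are all 1, so H_1 = Z^2.
  H_2: rank ker ∂_2 − rank ∂_3 = (16 − 15) − 0 = 1, and there is no ∂_3, so H_2 = Z.

As a check, the Euler characteristic is 8 − 24 + 16 = 0, which agrees with 1 − 2 + 1 = 0.
(K is a triangulation of the torus T^2.)

H_0 ≅ Z,  H_1 ≅ Z^2,  H_2 ≅ Z.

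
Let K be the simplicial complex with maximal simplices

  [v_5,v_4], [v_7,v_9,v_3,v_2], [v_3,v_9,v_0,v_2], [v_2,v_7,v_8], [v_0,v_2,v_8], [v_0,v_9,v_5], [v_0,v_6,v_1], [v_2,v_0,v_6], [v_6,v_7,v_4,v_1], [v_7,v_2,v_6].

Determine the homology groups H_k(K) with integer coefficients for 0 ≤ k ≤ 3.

H_0 ≅ Z,  H_1 ≅ Z,  H_2 = 0,  H_3 = 0.

K has 10 vertices, 24 edges, 17 triangles, 3 3-simplices.
rank ∂_0 = 0, rank ∂_1 = 9 ⇒ b_0 = 10 − 0 − 9 = 1; all invariant factors of ∂_1 are 1 so no torsion. So H_0 = Z.
rank ∂_1 = 9, rank ∂_2 = 14 ⇒ b_1 = 24 − 9 − 14 = 1; all invariant factors of ∂_2 are 1 so no torsion. So H_1 = Z.
rank ∂_2 = 14, rank ∂_3 = 3 ⇒ b_2 = 17 − 14 − 3 = 0; all invariant factors of ∂_3 are 1 so no torsion. So H_2 = 0.
rank ∂_3 = 3, rank ∂_4 = 0 ⇒ b_3 = 3 − 3 − 0 = 0. So H_3 = 0.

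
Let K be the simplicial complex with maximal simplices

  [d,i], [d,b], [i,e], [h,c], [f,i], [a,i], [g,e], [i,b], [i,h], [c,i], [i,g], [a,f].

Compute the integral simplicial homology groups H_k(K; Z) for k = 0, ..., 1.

H_0 ≅ Z,  H_1 ≅ Z^4.

Order the vertices as a < b < c < d < e < f < g < h < i. Listing each simplex with vertices in this order, K has dimension 1 with simplices:

  0-simplices (9): a, b, c, d, e, f, g, h, i
  1-simplices (12): af, ai, bd, bi, ch, ci, di, eg, ei, fi, gi, hi

giving chain groups C_0 ≅ Z^9, C_1 ≅ Z^12.

Boundary ∂_1: C_1 → C_0 is given by ∂[p,q] = [q] − [p].
As a 9×12 matrix over Z this has rank 8, with invariant factors (1,1,1,1,1,1,1,1).

Now H_k = ker ∂_k / im ∂_{k+1}, so:

  H_0: rank C_0 − rank ∂_1 = 9 − 8 = 1, and the invariant factors of ∂_1 are all 1, so H_0 = Z.
  H_1: rank ker ∂_1 − rank ∂_2 = (12 − 8) − 0 = 4, and there is no ∂_2, so H_1 = Z^4.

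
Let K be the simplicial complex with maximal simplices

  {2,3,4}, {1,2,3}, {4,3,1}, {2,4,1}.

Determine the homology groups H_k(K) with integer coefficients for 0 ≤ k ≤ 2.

H_0 ≅ Z,  H_1 = 0,  H_2 ≅ Z.

K has 4 vertices, 6 edges, 4 triangles.
rank ∂_0 = 0, rank ∂_1 = 3 ⇒ b_0 = 4 − 0 − 3 = 1; all invariant factors of ∂_1 are 1 so no torsion. So H_0 ≅ Z.
rank ∂_1 = 3, rank ∂_2 = 3 ⇒ b_1 = 6 − 3 − 3 = 0; all invariant factors of ∂_2 are 1 so no torsion. So H_1 ≅ 0.
rank ∂_2 = 3, rank ∂_3 = 0 ⇒ b_2 = 4 − 3 − 0 = 1. So H_2 ≅ Z.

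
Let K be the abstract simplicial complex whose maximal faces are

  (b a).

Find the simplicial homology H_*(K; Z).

H_0 = Z,  H_1 = 0.

Fix the vertex order a < b and write every simplex with vertices in increasing order. Then dim K = 1 and the simplices of K are:

  0-simplices (2): a, b
  1-simplices (1): ab

so the chain groups are C_0 ≅ Z^2, C_1 ≅ Z^1.

∂_1: C_1 → C_0 maps an edge to its endpoints' difference, ∂[p,q] = q − p. For instance
  ∂ab = b − a.
The 2×1 boundary matrix has rank 1 and Smith normal form diag(1).

From H_k ≅ ker(∂_k) / im(∂_{k+1}) we obtain:

  H_0: rank C_0 − rank ∂_1 = 2 − 1 = 1, and the invariant factors of ∂_1 are all 1, so H_0 = Z.
  H_1: rank ker ∂_1 − rank ∂_2 = (1 − 1) − 0 = 0, and there is no ∂_2, so H_1 = 0.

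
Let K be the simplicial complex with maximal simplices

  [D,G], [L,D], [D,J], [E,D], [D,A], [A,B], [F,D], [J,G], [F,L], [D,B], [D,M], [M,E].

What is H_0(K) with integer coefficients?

H_0 ≅ Z.

Order the vertices as A < B < D < E < F < G < J < L < M. Listing each simplex with vertices in this order, K has dimension 1 with simplices:

  0-simplices (9): A, B, D, E, F, G, J, L, M
  1-simplices (12): AB, AD, BD, DE, DF, DG, DJ, DL, DM, EM, FL, GJ

giving chain groups C_0 ≅ Z^9, C_1 ≅ Z^12.

Boundary ∂_1: C_1 → C_0 is given by ∂[p,q] = [q] − [p].
The resulting 9×12 matrix has rank 8, and its Smith normal form has invariant factors (1,1,1,1,1,1,1,1).

Computing H_k = (kernel of ∂_k) / (image of ∂_{k+1}):

  H_0: rank C_0 − rank ∂_1 = 9 − 8 = 1, and the invariant factors of ∂_1 are all 1, so H_0 = Z.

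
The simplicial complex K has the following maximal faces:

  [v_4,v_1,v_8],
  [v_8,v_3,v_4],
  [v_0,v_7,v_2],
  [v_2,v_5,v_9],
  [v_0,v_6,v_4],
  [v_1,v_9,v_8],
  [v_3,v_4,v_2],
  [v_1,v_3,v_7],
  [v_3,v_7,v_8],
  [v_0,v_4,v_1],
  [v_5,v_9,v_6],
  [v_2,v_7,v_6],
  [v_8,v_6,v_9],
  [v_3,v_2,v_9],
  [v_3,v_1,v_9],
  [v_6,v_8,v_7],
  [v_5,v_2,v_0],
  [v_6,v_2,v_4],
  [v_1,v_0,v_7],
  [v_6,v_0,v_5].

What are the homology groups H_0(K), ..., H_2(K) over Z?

H_0 ≅ Z,  H_1 ≅ Z ⊕ Z/2Z,  H_2 = 0.

We work with the vertex ordering v_0 < v_1 < v_2 < v_3 < v_4 < v_5 < v_6 < v_7 < v_8 < v_9. The simplices of K, each written with vertices in increasing order, are:

  0-simplices (10): [v_0], [v_1], [v_2], [v_3], [v_4], [v_5], [v_6], [v_7], [v_8], [v_9]
  1-simplices (30): (30 of them)
  2-simplices (20): (20 of them)

giving chain groups C_0 ≅ Z^10, C_1 ≅ Z^30, C_2 ≅ Z^20.

The boundary map ∂_1: C_1 → C_0 sends each edge [p,q] (with p < q) to q − p.
The 10×30 boundary matrix has rank 9 and Smith normal form diag(1,1,1,1,1,1,1,1,1).

∂_2: C_2 → C_1 acts by ∂[p,q,r] = [q,r] − [p,r] + [p,q]. For instance
  ∂[v_0,v_1,v_7] = [v_1,v_7] − [v_0,v_7] + [v_0,v_1],
  ∂[v_2,v_3,v_4] = [v_3,v_4] − [v_2,v_4] + [v_2,v_3].
As a 30×20 matrix over Z this has rank 20, with invariant factors (1,1,1,1,1,1,1,1,1,1,1,1,1,1,1,1,1,1,1,2).

From H_k ≅ ker(∂_k) / im(∂_{k+1}) we obtain:

  H_0: rank C_0 − rank ∂_1 = 10 − 9 = 1, and the invariant factors of ∂_1 are all 1, so H_0 ≅ Z.
  H_1: rank ker ∂_1 − rank ∂_2 = (30 − 9) − 20 = 1, and ∂_2 has invariant factor 2 > 1, so H_1 ≅ Z ⊕ Z/2Z.
  H_2: rank ker ∂_2 − rank ∂_3 = (20 − 20) − 0 = 0, and there is no ∂_3, so H_2 ≅ 0.

As a check, the Euler characteristic is 10 − 30 + 20 = 0, which agrees with 1 − 1 + 0 = 0.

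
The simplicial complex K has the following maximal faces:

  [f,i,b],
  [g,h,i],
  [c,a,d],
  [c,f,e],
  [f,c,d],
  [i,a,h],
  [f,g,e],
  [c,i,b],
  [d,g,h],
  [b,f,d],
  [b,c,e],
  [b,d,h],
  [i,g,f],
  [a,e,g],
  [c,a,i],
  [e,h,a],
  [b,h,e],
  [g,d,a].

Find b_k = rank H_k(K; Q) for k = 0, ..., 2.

Order the vertices as a < b < c < d < e < f < g < h < i. Listing each simplex with vertices in this order, K has dimension 2 with simplices:

  0-simplices (9): a, b, c, d, e, f, g, h, i
  1-simplices (27): ac, ad, ae, ag, ah, ai, bc, bd, be, bf, bh, bi, cd, ce, cf, ci, df, dg, dh, ef, eg, eh, fg, fi, gh, gi, hi
  2-simplices (18): acd, aci, adg, aeg, aeh, ahi, bce, bci, bdf, bdh, beh, bfi, cdf, cef, dgh, efg, fgi, ghi

giving chain groups C_0 ≅ Z^9, C_1 ≅ Z^27, C_2 ≅ Z^18.

The boundary map ∂_1: C_1 → C_0 is given by ∂[p,q] = [q] − [p]. For instance
  ∂bc = c − b.
As a 9×27 matrix over Z this has rank 8, with invariant factors (1,1,1,1,1,1,1,1).

Boundary ∂_2: C_2 → C_1 maps a triangle to the signed sum of its edges. For instance
  ∂aeg = eg − ag + ae,
  ∂aeh = eh − ah + ae.
As a 27×18 matrix over Z this has rank 18, with invariant factors (1,1,1,1,1,1,1,1,1,1,1,1,1,1,1,1,1,2).

Computing H_k = (kernel of ∂_k) / (image of ∂_{k+1}):

  H_0: rank C_0 − rank ∂_1 = 9 − 8 = 1, and the invariant factors of ∂_1 are all 1, so H_0 ≅ Z.
  H_1: rank ker ∂_1 − rank ∂_2 = (27 − 8) − 18 = 1, and ∂_2 has invariant factor 2 > 1, so H_1 ≅ Z × Z/2.
  H_2: rank ker ∂_2 − rank ∂_3 = (18 − 18) − 0 = 0, and there is no ∂_3, so H_2 ≅ 0.

As a check, the Euler characteristic is 9 − 27 + 18 = 0, which agrees with 1 − 1 + 0 = 0.

Hence the Betti numbers are b_0 = 1, b_1 = 1, b_2 = 0.

b_0 = 1, b_1 = 1, b_2 = 0.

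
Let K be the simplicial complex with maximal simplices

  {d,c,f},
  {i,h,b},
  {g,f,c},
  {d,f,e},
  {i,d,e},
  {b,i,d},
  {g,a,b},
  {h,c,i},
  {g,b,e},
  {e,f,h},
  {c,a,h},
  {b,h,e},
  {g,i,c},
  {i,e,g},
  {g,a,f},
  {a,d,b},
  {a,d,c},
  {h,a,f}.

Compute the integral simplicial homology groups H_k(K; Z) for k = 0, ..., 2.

H_0 = Z,  H_1 = Z × Z/2,  H_2 = 0.

Order the vertices as a < b < c < d < e < f < g < h < i. Listing each simplex with vertices in this order, K has dimension 2 with simplices:

  0-simplices (9): a, b, c, d, e, f, g, h, i
  1-simplices (27): ab, ac, ad, af, ag, ah, bd, be, bg, bh, bi, cd, cf, cg, ch, ci, de, df, di, ef, eg, eh, ei, fg, fh, gi, hi
  2-simplices (18): abd, abg, acd, ach, afg, afh, bdi, beg, beh, bhi, cdf, cfg, cgi, chi, def, dei, efh, egi

so the chain groups are C_0 ≅ Z^9, C_1 ≅ Z^27, C_2 ≅ Z^18.

∂_1: C_1 → C_0 is given by ∂[p,q] = [q] − [p]. For instance
  ∂ac = c − a.
As a 9×27 matrix over Z this has rank 8, with invariant factors (1,1,1,1,1,1,1,1).

Boundary ∂_2: C_2 → C_1 sends each 2-simplex [p,q,r] to [q,r] − [p,r] + [p,q]. For instance
  ∂beh = eh − bh + be,
  ∂afg = fg − ag + af.
This gives a 27×18 integer matrix of rank 18; reducing to Smith normal form yields diagonal entries (1,1,1,1,1,1,1,1,1,1,1,1,1,1,1,1,1,2).

Reading off H_k = ker ∂_k / im ∂_{k+1}:

  H_0: rank C_0 − rank ∂_1 = 9 − 8 = 1, and the invariant factors of ∂_1 are all 1, so H_0 = Z.
  H_1: rank ker ∂_1 − rank ∂_2 = (27 − 8) − 18 = 1, and ∂_2 has invariant factor 2 > 1, so H_1 = Z × Z/2.
  H_2: rank ker ∂_2 − rank ∂_3 = (18 − 18) − 0 = 0, and there is no ∂_3, so H_2 = 0.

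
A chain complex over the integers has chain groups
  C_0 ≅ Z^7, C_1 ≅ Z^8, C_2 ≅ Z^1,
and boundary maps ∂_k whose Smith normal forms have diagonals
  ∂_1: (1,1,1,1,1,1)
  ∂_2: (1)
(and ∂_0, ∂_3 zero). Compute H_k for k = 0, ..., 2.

H_0 ≅ Z,  H_1 ≅ Z,  H_2 = 0.

H_0: b_0 = 7 − 0 − 6 = 1; torsion from ∂_1 factors > 1: none. So H_0 ≅ Z.
H_1: b_1 = 8 − 6 − 1 = 1; torsion from ∂_2 factors > 1: none. So H_1 ≅ Z.
H_2: b_2 = 1 − 1 − 0 = 0; torsion from ∂_3 factors > 1: none. So H_2 ≅ 0.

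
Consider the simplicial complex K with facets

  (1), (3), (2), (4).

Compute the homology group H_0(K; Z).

H_0 ≅ Z^4.

We work with the vertex ordering 1 < 2 < 3 < 4. The simplices of K, each written with vertices in increasing order, are:

  0-simplices (4): [1], [2], [3], [4]

so the chain groups are C_0 ≅ Z^4.

From H_k ≅ ker(∂_k) / im(∂_{k+1}) we obtain:

  H_0: rank C_0 − rank ∂_1 = 4 − 0 = 4, and there is no ∂_1, so H_0 = Z^4.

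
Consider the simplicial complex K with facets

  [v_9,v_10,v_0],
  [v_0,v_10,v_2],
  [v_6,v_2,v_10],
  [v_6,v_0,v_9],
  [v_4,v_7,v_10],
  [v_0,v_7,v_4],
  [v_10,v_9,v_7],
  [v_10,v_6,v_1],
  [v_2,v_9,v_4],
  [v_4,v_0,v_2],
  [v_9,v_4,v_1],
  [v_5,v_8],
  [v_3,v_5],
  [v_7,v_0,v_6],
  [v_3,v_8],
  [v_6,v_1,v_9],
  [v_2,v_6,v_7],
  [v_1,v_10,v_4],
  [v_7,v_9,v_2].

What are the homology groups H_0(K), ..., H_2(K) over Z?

H_0 ≅ Z^2,  H_1 ≅ Z^3,  H_2 ≅ Z.

Take the total order v_0 < v_1 < v_2 < v_3 < v_4 < v_5 < v_6 < v_7 < v_8 < v_9 < v_10 on the vertex set. Then K (dimension 2) consists of the simplices:

  0-simplices (11): [v_0], [v_1], [v_2], [v_3], [v_4], [v_5], [v_6], [v_7], [v_8], [v_9], [v_10]
  1-simplices (27): (27 of them)
  2-simplices (16): (16 of them)

giving chain groups C_0 ≅ Z^11, C_1 ≅ Z^27, C_2 ≅ Z^16.

Boundary ∂_1: C_1 → C_0 maps an edge to its endpoints' difference, ∂[p,q] = q − p. For instance
  ∂[v_2,v_10] = [v_10] − [v_2].
The 11×27 boundary matrix has rank 9 and Smith normal form diag(1,1,1,1,1,1,1,1,1).

The boundary map ∂_2: C_2 → C_1 maps a triangle to the signed sum of its edges. For instance
  ∂[v_1,v_6,v_9] = [v_6,v_9] − [v_1,v_9] + [v_1,v_6],
  ∂[v_7,v_9,v_10] = [v_9,v_10] − [v_7,v_10] + [v_7,v_9].
As a 27×16 matrix over Z this has rank 15, with invariant factors (1,1,1,1,1,1,1,1,1,1,1,1,1,1,1).

Now H_k = ker ∂_k / im ∂_{k+1}, so:

  H_0: rank C_0 − rank ∂_1 = 11 − 9 = 2, and the invariant factors of ∂_1 are all 1, so H_0 ≅ Z^2.
  H_1: rank ker ∂_1 − rank ∂_2 = (27 − 9) − 15 = 3, and the invariant factors of ∂_2 are all 1, so H_1 ≅ Z^3.
  H_2: rank ker ∂_2 − rank ∂_3 = (16 − 15) − 0 = 1, and there is no ∂_3, so H_2 ≅ Z.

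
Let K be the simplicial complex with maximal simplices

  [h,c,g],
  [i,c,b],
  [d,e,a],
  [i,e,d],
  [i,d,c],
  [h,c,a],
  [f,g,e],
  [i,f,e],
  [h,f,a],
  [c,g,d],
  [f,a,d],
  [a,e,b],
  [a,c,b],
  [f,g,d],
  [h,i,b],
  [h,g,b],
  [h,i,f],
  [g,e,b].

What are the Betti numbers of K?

b_0 = 1, b_1 = 1, b_2 = 0.

We work with the vertex ordering a < b < c < d < e < f < g < h < i. The simplices of K, each written with vertices in increasing order, are:

  0-simplices (9): a, b, c, d, e, f, g, h, i
  1-simplices (27): ab, ac, ad, ae, af, ah, bc, be, bg, bh, bi, cd, cg, ch, ci, de, df, dg, di, ef, eg, ei, fg, fh, fi, gh, hi
  2-simplices (18): abc, abe, ach, ade, adf, afh, bci, beg, bgh, bhi, cdg, cdi, cgh, dei, dfg, efg, efi, fhi

so the chain groups are C_0 ≅ Z^9, C_1 ≅ Z^27, C_2 ≅ Z^18.

∂_1: C_1 → C_0 sends each edge [p,q] (with p < q) to q − p.
This gives a 9×27 integer matrix of rank 8; reducing to Smith normal form yields diagonal entries (1,1,1,1,1,1,1,1).

Boundary ∂_2: C_2 → C_1 acts by ∂[p,q,r] = [q,r] − [p,r] + [p,q]. For instance
  ∂afh = fh − ah + af,
  ∂cgh = gh − ch + cg.
As a 27×18 matrix over Z this has rank 18, with invariant factors (1,1,1,1,1,1,1,1,1,1,1,1,1,1,1,1,1,2).

Computing H_k = (kernel of ∂_k) / (image of ∂_{k+1}):

  H_0: rank C_0 − rank ∂_1 = 9 − 8 = 1, and the invariant factors of ∂_1 are all 1, so H_0 ≅ Z.
  H_1: rank ker ∂_1 − rank ∂_2 = (27 − 8) − 18 = 1, and ∂_2 has invariant factor 2 > 1, so H_1 ≅ Z ⊕ Z/2.
  H_2: rank ker ∂_2 − rank ∂_3 = (18 − 18) − 0 = 0, and there is no ∂_3, so H_2 ≅ 0.

Hence the Betti numbers are b_0 = 1, b_1 = 1, b_2 = 0.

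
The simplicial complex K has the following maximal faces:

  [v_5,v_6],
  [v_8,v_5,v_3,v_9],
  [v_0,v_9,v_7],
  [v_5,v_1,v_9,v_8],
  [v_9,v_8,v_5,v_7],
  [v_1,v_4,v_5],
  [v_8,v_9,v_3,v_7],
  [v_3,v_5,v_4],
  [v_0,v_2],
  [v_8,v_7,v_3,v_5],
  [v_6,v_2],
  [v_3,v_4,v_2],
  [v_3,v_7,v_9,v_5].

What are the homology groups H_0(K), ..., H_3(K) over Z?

Order the vertices as v_0 < v_1 < v_2 < v_3 < v_4 < v_5 < v_6 < v_7 < v_8 < v_9. Listing each simplex with vertices in this order, K has dimension 3 with simplices:

  0-simplices (10): [v_0], [v_1], [v_2], [v_3], [v_4], [v_5], [v_6], [v_7], [v_8], [v_9]
  1-simplices (23): (23 of them)
  2-simplices (17): (17 of them)
  3-simplices (6): [v_1,v_5,v_8,v_9], [v_3,v_5,v_7,v_8], [v_3,v_5,v_7,v_9], [v_3,v_5,v_8,v_9], [v_3,v_7,v_8,v_9], [v_5,v_7,v_8,v_9]

Hence C_0 ≅ Z^10, C_1 ≅ Z^23, C_2 ≅ Z^17, C_3 ≅ Z^6.

∂_1: C_1 → C_0 sends each edge [p,q] (with p < q) to q − p. For instance
  ∂[v_3,v_9] = [v_9] − [v_3].
The resulting 10×23 matrix has rank 9, and its Smith normal form has invariant factors (1,1,1,1,1,1,1,1,1).

∂_2: C_2 → C_1 sends each 2-simplex [p,q,r] to [q,r] − [p,r] + [p,q]. For instance
  ∂[v_3,v_7,v_8] = [v_7,v_8] − [v_3,v_8] + [v_3,v_7],
  ∂[v_3,v_4,v_5] = [v_4,v_5] − [v_3,v_5] + [v_3,v_4].
This gives a 23×17 integer matrix of rank 12; reducing to Smith normal form yields diagonal entries (1,1,1,1,1,1,1,1,1,1,1,1).

The boundary map ∂_3: C_3 → C_2 sends each 3-simplex σ to the alternating sum Σ_i (−1)^i (σ with its i-th vertex removed). For instance
  ∂[v_3,v_5,v_8,v_9] = [v_5,v_8,v_9] − [v_3,v_8,v_9] + [v_3,v_5,v_9] − [v_3,v_5,v_8],
  ∂[v_1,v_5,v_8,v_9] = [v_5,v_8,v_9] − [v_1,v_8,v_9] + [v_1,v_5,v_9] − [v_1,v_5,v_8].
As a 17×6 matrix over Z this has rank 5, with invariant factors (1,1,1,1,1).

Now H_k = ker ∂_k / im ∂_{k+1}, so:

  H_0: rank C_0 − rank ∂_1 = 10 − 9 = 1, and the invariant factors of ∂_1 are all 1, so H_0 = Z.
  H_1: rank ker ∂_1 − rank ∂_2 = (23 − 9) − 12 = 2, and the invariant factors of ∂_2 are all 1, so H_1 = Z^2.
  H_2: rank ker ∂_2 − rank ∂_3 = (17 − 12) − 5 = 0, and the invariant factors of ∂_3 are all 1, so H_2 = 0.
  H_3: rank ker ∂_3 − rank ∂_4 = (6 − 5) − 0 = 1, and there is no ∂_4, so H_3 = Z.

H_0 = Z,  H_1 = Z^2,  H_2 = 0,  H_3 = Z.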